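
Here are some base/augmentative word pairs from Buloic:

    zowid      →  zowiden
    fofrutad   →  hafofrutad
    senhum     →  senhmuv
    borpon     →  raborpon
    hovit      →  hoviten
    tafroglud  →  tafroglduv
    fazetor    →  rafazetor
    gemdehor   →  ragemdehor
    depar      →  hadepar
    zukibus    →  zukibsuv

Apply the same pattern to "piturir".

zowid and tafroglud both end in -d yet inflect differently (zowiden, tafroglduv), so the final letter is not what conditions the rule; the last vowel is.
"piturir" has last vowel 'i'. The stems whose last vowel is 'i' (zowid → zowiden, hovit → hoviten) add -en.
So piturir → pituriren.

pituriren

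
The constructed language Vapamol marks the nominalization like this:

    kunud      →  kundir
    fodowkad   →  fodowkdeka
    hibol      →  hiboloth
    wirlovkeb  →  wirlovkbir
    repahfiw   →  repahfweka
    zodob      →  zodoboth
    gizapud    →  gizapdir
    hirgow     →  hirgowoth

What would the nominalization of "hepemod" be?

"hepemod" has last vowel 'o'. The stems whose last vowel is 'o' (hirgow → hirgowoth, zodob → zodoboth, hibol → hiboloth) add -oth.
So hepemod → hepemodoth.

hepemodoth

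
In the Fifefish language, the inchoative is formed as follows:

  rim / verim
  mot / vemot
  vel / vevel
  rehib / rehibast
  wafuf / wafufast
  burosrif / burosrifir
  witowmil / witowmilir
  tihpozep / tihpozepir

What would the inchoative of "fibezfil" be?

wafuf and burosrif both end in -f yet inflect differently (wafufast, burosrifir), so the final letter is not what conditions the rule; the number of vowels is.
"fibezfil" has 3 vowels. The stems with 3 vowels (burosrif → burosrifir, witowmil → witowmilir, tihpozep → tihpozepir) add -ir.
The other patterns: stems with 1 vowel add the prefix ve-; stems with 2 vowels add -ast.
So fibezfil → fibezfilir.

fibezfilir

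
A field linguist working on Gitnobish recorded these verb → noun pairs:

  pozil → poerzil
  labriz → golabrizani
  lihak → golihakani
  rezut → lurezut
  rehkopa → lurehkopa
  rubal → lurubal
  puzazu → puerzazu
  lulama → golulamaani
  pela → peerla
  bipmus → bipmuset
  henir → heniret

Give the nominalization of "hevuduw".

hevuduwet

"hevuduw" begins with h-. The one such stem in the data (henir → heniret) adds -et, so the same rule applies.
The other patterns: stems beginning with r- add the prefix lu-; stems beginning with p- insert -er- after the first vowel; stems beginning with l- add go- … -ani around the stem.
So hevuduw → hevuduwet.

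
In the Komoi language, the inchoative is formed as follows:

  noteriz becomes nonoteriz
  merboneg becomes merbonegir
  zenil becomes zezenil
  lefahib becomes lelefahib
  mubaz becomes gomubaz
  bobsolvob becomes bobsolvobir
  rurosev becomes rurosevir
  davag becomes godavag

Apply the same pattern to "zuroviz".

mubaz and noteriz both end in -z yet inflect differently (gomubaz, nonoteriz), so the final letter is not what conditions the rule; the last vowel is.
"zuroviz" has last vowel 'i'. The stems whose last vowel is 'i' (lefahib → lelefahib, zenil → zezenil, noteriz → nonoteriz) repeat the first consonant+vowel as a prefix.
The other patterns: stems whose last vowel is 'a' add the prefix go-; stems whose last vowel is 'e' or 'o' add -ir.
So zuroviz → zuzuroviz.

zuzuroviz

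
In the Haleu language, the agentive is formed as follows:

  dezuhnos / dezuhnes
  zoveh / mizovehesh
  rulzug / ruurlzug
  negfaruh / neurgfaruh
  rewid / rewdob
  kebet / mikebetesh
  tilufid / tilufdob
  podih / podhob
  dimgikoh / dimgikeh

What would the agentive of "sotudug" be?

sourtudug

"sotudug" has last vowel 'u'. The stems whose last vowel is 'u' (rulzug → ruurlzug, negfaruh → neurgfaruh) insert -ur- after the first vowel.
So sotudug → sourtudug.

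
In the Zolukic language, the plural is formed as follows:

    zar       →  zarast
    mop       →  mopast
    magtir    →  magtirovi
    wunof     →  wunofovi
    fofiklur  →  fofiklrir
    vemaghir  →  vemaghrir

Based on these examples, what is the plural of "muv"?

muvast

"muv" has 1 vowel. The stems with 1 vowel (zar → zarast, mop → mopast) add -ast.
So muv → muvast.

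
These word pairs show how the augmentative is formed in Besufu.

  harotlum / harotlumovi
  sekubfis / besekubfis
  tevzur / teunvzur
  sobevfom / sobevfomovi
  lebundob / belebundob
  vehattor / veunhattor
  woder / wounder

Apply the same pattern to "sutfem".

sobevfom and vehattor both have last vowel 'o' yet inflect differently (sobevfomovi, veunhattor), so the last vowel is not what conditions the rule; the final letter is.
"sutfem" ends in -m. The stems ending in -m (sobevfom → sobevfomovi, harotlum → harotlumovi) add -ovi.
The other patterns: stems ending in -r insert -un- after the first vowel; stems ending in -b or -s add the prefix be-.
So sutfem → sutfemovi.

sutfemovi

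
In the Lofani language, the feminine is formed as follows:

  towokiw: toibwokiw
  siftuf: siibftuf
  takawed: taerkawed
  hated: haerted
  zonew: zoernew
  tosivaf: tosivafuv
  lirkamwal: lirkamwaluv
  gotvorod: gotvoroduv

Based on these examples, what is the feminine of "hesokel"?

towokiw and zonew both end in -w yet inflect differently (toibwokiw, zoernew), so the final letter is not what conditions the rule; the last vowel is.
"hesokel" has last vowel 'e'. The stems whose last vowel is 'e' (takawed → taerkawed, hated → haerted, zonew → zoernew) insert -er- after the first vowel.
The other patterns: stems whose last vowel is 'i' or 'u' insert -ib- after the first vowel; stems whose last vowel is 'a' or 'o' add -uv.
So hesokel → heersokel.

heersokel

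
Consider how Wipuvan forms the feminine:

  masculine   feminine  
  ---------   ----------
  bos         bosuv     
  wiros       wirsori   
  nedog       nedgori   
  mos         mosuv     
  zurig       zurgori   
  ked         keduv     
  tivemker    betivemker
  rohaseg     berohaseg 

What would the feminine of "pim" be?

mos and wiros both end in -s yet inflect differently (mosuv, wirsori), so the final letter is not what conditions the rule; the number of vowels is.
"pim" has 1 vowel. The stems with 1 vowel (mos → mosuv, ked → keduv, bos → bosuv) add -uv.
The other patterns: stems with 2 vowels delete the last vowel and add -ori; stems with 3 vowels add the prefix be-.
So pim → pimuv.

pimuv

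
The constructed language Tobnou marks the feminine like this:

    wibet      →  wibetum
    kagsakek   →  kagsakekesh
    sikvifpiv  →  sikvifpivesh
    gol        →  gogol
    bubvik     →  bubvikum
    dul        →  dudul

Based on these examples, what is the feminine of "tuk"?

tutuk

bubvik and kagsakek both end in -k yet inflect differently (bubvikum, kagsakekesh), so the final letter is not what conditions the rule; the number of vowels is.
"tuk" has 1 vowel. The stems with 1 vowel (gol → gogol, dul → dudul) repeat the first consonant+vowel as a prefix.
The other patterns: stems with 2 vowels add -um; stems with 3 vowels add -esh.
So tuk → tutuk.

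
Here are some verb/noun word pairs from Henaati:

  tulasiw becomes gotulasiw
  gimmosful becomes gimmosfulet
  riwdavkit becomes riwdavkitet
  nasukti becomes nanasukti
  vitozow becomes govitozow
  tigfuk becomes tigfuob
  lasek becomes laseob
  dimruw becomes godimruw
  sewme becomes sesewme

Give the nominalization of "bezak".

nasukti and tulasiw both have last vowel 'i' yet inflect differently (nanasukti, gotulasiw), so the last vowel is not what conditions the rule; the final letter is.
"bezak" ends in -k. The stems ending in -k (lasek → laseob, tigfuk → tigfuob) drop the final letter and add -ob.
So bezak → bezaob.

bezaob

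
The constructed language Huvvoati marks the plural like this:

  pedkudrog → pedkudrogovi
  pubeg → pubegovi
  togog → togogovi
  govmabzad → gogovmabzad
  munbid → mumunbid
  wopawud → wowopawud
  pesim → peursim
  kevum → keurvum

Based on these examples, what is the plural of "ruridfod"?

rururidfod

"ruridfod" ends in -d. The stems ending in -d (govmabzad → gogovmabzad, munbid → mumunbid, wopawud → wowopawud) repeat the first consonant+vowel as a prefix.
So ruridfod → rururidfod.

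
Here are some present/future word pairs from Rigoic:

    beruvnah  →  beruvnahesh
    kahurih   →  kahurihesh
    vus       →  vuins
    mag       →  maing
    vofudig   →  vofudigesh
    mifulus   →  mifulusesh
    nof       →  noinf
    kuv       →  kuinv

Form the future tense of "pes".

"pes" has 1 vowel. The stems with 1 vowel (vus → vuins, kuv → kuinv, nof → noinf) insert -in- after the first vowel.
So pes → peins.

peins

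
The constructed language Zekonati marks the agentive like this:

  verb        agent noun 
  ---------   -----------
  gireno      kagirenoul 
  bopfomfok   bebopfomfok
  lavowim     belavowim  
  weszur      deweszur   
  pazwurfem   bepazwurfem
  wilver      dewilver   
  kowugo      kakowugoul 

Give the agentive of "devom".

bedevom

"devom" ends in -m. The stems ending in -m (pazwurfem → bepazwurfem, lavowim → belavowim) add the prefix be-.
So devom → bedevom.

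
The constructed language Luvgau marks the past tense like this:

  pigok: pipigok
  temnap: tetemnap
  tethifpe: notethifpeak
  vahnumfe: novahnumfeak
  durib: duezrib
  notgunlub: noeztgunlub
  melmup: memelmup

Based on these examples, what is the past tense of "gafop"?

melmup and notgunlub both have last vowel 'u' yet inflect differently (memelmup, noeztgunlub), so the last vowel is not what conditions the rule; the final letter is.
"gafop" ends in -p. The stems ending in -p (melmup → memelmup, temnap → tetemnap) repeat the first consonant+vowel as a prefix.
So gafop → gagafop.

gagafop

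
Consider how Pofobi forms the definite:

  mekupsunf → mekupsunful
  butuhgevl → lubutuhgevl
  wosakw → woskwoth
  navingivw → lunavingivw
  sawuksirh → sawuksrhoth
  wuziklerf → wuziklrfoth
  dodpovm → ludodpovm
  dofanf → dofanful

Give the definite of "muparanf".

muparanful

"muparanf" has second-to-last letter 'n'. The stems whose second-to-last letter is 'n' (mekupsunf → mekupsunful, dofanf → dofanful) add -ul.
The other patterns: stems whose second-to-last letter is 'v' add the prefix lu-; stems whose second-to-last letter is 'k' or 'r' delete the last vowel and add -oth.
So muparanf → muparanful.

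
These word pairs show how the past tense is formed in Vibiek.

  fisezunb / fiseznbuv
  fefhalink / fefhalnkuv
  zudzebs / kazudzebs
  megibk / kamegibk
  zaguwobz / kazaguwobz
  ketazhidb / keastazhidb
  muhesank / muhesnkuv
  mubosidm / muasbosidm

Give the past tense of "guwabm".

kaguwabm

"guwabm" has second-to-last letter 'b'. The stems whose second-to-last letter is 'b' (zaguwobz → kazaguwobz, zudzebs → kazudzebs, megibk → kamegibk) add the prefix ka-.
So guwabm → kaguwabm.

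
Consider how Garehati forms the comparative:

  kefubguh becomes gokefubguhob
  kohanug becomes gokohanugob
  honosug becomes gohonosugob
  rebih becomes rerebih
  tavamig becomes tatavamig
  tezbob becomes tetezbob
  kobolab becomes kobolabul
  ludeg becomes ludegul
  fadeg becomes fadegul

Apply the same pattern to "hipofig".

kefubguh and rebih both end in -h yet inflect differently (gokefubguhob, rerebih), so the final letter is not what conditions the rule; the last vowel is.
"hipofig" has last vowel 'i'. The stems whose last vowel is 'i' (rebih → rerebih, tavamig → tatavamig) repeat the first consonant+vowel as a prefix.
So hipofig → hihipofig.

hihipofig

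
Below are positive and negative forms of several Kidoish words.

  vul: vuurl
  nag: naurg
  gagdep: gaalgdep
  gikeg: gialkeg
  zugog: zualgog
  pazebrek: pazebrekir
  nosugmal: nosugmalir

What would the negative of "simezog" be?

simezogir

nag and gikeg both end in -g yet inflect differently (naurg, gialkeg), so the final letter is not what conditions the rule; the number of vowels is.
"simezog" has 3 vowels. The stems with 3 vowels (pazebrek → pazebrekir, nosugmal → nosugmalir) add -ir.
So simezog → simezogir.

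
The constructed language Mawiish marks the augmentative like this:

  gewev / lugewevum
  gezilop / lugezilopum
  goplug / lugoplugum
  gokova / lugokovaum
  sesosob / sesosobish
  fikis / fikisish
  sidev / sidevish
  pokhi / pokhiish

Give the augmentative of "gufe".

lugufeum

gewev and sidev both end in -v yet inflect differently (lugewevum, sidevish), so the final letter is not what conditions the rule; the first letter is.
"gufe" begins with g-. The stems beginning with g- (gewev → lugewevum, gezilop → lugezilopum, goplug → lugoplugum) add lu- … -um around the stem.
So gufe → lugufeum.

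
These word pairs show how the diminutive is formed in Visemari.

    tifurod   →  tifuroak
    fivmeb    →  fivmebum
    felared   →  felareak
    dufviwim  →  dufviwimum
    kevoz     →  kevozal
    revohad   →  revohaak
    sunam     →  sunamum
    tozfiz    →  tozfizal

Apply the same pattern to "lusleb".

luslebum

revohad and sunam both have last vowel 'a' yet inflect differently (revohaak, sunamum), so the last vowel is not what conditions the rule; the final letter is.
"lusleb" ends in -b. The one such stem in the data (fivmeb → fivmebum) adds -um, so the same rule applies.
The other patterns: stems ending in -d drop the final letter and add -ak; stems ending in -z add -al.
So lusleb → luslebum.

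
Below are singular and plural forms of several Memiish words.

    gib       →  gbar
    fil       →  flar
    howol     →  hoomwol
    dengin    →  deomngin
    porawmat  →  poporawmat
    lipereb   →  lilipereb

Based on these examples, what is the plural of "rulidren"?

rurulidren

fil and howol both end in -l yet inflect differently (flar, hoomwol), so the final letter is not what conditions the rule; the number of vowels is.
"rulidren" has 3 vowels. The stems with 3 vowels (porawmat → poporawmat, lipereb → lilipereb) repeat the first consonant+vowel as a prefix.
The other patterns: stems with 1 vowel delete the last vowel and add -ar; stems with 2 vowels insert -om- after the first vowel.
So rulidren → rurulidren.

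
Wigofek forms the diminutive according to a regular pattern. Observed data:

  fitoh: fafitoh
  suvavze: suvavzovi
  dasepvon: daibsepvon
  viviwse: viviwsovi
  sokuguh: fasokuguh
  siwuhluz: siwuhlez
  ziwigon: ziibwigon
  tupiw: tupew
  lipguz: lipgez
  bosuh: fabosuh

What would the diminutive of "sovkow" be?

"sovkow" ends in -w. The one such stem in the data (tupiw → tupew) changes the last vowel to 'e' (as do lipguz, siwuhluz), so the same rule applies.
The other patterns: stems ending in -h add the prefix fa-; stems ending in -e drop the final letter and add -ovi; stems ending in -n insert -ib- after the first vowel.
So sovkow → sovkew.

sovkew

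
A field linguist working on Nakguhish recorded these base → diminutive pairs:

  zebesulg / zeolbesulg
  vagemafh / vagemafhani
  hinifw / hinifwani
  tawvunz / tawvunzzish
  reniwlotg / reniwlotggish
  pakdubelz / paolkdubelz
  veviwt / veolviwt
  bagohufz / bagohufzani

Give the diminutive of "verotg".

tawvunz and bagohufz both end in -z yet inflect differently (tawvunzzish, bagohufzani), so the final letter is not what conditions the rule; the second-to-last letter is.
"verotg" has second-to-last letter 't'. The one such stem in the data (reniwlotg → reniwlotggish) doubles the final consonant and adds -ish (as does tawvunz), so the same rule applies.
So verotg → verotggish.

verotggish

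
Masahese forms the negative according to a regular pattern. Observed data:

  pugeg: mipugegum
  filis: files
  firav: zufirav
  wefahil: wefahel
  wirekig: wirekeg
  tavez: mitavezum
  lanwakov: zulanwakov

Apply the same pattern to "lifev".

wirekig and pugeg both end in -g yet inflect differently (wirekeg, mipugegum), so the final letter is not what conditions the rule; the last vowel is.
"lifev" has last vowel 'e'. The stems whose last vowel is 'e' (tavez → mitavezum, pugeg → mipugegum) add mi- … -um around the stem.
The other patterns: stems whose last vowel is 'i' change the last vowel to 'e'; stems whose last vowel is 'a' or 'o' add the prefix zu-.
So lifev → milifevum.

milifevum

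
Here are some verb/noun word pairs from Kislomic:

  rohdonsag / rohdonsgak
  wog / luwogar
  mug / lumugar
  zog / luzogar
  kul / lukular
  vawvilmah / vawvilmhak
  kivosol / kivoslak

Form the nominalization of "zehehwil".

zehehwlak

"zehehwil" has 3 vowels. The stems with 3 vowels (kivosol → kivoslak, vawvilmah → vawvilmhak, rohdonsag → rohdonsgak) delete the last vowel and add -ak.
The other pattern: stems with 1 vowel add lu- … -ar around the stem.
So zehehwil → zehehwlak.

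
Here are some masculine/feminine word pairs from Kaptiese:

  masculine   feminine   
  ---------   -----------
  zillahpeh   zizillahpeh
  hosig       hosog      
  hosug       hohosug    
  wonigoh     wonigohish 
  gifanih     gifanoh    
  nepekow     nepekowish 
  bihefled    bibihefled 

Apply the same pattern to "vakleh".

vavakleh

"vakleh" has last vowel 'e'. The stems whose last vowel is 'e' (bihefled → bibihefled, zillahpeh → zizillahpeh) repeat the first consonant+vowel as a prefix.
The other patterns: stems whose last vowel is 'i' change the last vowel to 'o'; stems whose last vowel is 'o' add -ish.
So vakleh → vavakleh.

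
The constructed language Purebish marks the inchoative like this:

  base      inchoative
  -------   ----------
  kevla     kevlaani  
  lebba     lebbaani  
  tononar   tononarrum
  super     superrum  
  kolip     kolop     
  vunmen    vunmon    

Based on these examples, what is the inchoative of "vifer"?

viferrum

kevla and tononar both have last vowel 'a' yet inflect differently (kevlaani, tononarrum), so the last vowel is not what conditions the rule; the final letter is.
"vifer" ends in -r. The stems ending in -r (tononar → tononarrum, super → superrum) double the final consonant and add -um.
The other patterns: stems ending in -a add -ani; stems ending in -n or -p change the last vowel to 'o'.
So vifer → viferrum.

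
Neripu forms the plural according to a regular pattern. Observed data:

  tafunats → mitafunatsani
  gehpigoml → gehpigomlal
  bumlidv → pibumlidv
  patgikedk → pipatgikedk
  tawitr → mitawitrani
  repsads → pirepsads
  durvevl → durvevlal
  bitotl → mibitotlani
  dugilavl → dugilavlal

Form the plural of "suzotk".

"suzotk" has second-to-last letter 't'. The stems whose second-to-last letter is 't' (bitotl → mibitotlani, tafunats → mitafunatsani, tawitr → mitawitrani) add mi- … -ani around the stem.
The other patterns: stems whose second-to-last letter is 'd' add the prefix pi-; stems whose second-to-last letter is 'm' or 'v' add -al.
So suzotk → misuzotkani.

misuzotkani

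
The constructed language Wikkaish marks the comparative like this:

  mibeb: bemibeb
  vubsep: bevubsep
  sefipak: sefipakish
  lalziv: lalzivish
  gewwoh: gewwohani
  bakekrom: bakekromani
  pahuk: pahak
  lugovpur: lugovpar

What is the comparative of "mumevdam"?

sefipak and pahuk both end in -k yet inflect differently (sefipakish, pahak), so the final letter is not what conditions the rule; the last vowel is.
"mumevdam" has last vowel 'a'. The one such stem in the data (sefipak → sefipakish) adds -ish, so the same rule applies.
The other patterns: stems whose last vowel is 'e' add the prefix be-; stems whose last vowel is 'o' add -ani; stems whose last vowel is 'u' change the last vowel to 'a'.
So mumevdam → mumevdamish.

mumevdamish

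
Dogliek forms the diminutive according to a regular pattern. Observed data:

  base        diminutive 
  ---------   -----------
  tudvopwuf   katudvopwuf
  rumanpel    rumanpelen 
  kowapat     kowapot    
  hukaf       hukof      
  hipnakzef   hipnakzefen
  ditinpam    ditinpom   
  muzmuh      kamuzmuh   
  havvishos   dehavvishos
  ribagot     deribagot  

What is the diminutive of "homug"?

ribagot and kowapat both end in -t yet inflect differently (deribagot, kowapot), so the final letter is not what conditions the rule; the last vowel is.
"homug" has last vowel 'u'. The stems whose last vowel is 'u' (muzmuh → kamuzmuh, tudvopwuf → katudvopwuf) add the prefix ka-.
The other patterns: stems whose last vowel is 'o' add the prefix de-; stems whose last vowel is 'a' change the last vowel to 'o'; stems whose last vowel is 'e' add -en.
So homug → kahomug.

kahomug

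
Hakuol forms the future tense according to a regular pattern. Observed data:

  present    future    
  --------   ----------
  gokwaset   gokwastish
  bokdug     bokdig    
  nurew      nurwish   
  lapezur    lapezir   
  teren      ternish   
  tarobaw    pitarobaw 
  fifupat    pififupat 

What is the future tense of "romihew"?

"romihew" has last vowel 'e'. The stems whose last vowel is 'e' (nurew → nurwish, gokwaset → gokwastish, teren → ternish) delete the last vowel and add -ish.
The other patterns: stems whose last vowel is 'u' change the last vowel to 'i'; stems whose last vowel is 'a' add the prefix pi-.
So romihew → romihwish.

romihwish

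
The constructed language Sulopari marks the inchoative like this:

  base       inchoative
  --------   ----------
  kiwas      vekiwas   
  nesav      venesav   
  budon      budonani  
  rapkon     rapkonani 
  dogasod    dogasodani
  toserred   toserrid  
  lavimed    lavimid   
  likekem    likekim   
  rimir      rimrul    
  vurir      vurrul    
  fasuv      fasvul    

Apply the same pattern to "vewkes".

vewkis

dogasod and toserred both end in -d yet inflect differently (dogasodani, toserrid), so the final letter is not what conditions the rule; the last vowel is.
"vewkes" has last vowel 'e'. The stems whose last vowel is 'e' (toserred → toserrid, lavimed → lavimid, likekem → likekim) change the last vowel to 'i'.
So vewkes → vewkis.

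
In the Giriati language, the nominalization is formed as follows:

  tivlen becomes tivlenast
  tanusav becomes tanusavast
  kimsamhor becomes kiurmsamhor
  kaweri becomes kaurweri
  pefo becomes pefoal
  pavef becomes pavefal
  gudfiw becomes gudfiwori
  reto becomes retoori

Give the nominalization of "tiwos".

tiwosast

"tiwos" begins with t-. The stems beginning with t- (tivlen → tivlenast, tanusav → tanusavast) add -ast.
So tiwos → tiwosast.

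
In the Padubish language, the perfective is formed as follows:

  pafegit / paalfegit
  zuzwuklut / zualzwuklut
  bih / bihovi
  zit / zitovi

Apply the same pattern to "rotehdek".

roaltehdek

zit and pafegit both end in -t yet inflect differently (zitovi, paalfegit), so the final letter is not what conditions the rule; the number of vowels is.
"rotehdek" has 3 vowels. The stems with 3 vowels (pafegit → paalfegit, zuzwuklut → zualzwuklut) insert -al- after the first vowel.
The other pattern: stems with 1 vowel add -ovi.
So rotehdek → roaltehdek.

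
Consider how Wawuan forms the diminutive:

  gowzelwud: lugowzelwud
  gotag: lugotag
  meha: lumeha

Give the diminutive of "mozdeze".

Every pair shown (gowzelwud → lugowzelwud, gotag → lugotag, meha → lumeha) follows the same rule: add the prefix lu-.
So mozdeze → lumozdeze.

lumozdeze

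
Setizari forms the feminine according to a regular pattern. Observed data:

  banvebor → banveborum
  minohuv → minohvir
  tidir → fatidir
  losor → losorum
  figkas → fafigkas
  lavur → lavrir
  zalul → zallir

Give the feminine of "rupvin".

banvebor and lavur both end in -r yet inflect differently (banveborum, lavrir), so the final letter is not what conditions the rule; the last vowel is.
"rupvin" has last vowel 'i'. The one such stem in the data (tidir → fatidir) adds the prefix fa-, so the same rule applies.
The other patterns: stems whose last vowel is 'o' add -um; stems whose last vowel is 'u' delete the last vowel and add -ir.
So rupvin → farupvin.

farupvin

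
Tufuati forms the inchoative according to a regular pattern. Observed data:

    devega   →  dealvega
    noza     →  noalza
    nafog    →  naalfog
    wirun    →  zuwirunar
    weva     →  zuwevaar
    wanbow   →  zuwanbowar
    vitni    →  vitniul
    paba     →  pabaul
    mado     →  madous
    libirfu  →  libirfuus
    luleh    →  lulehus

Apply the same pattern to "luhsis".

devega and weva both end in -a yet inflect differently (dealvega, zuwevaar), so the final letter is not what conditions the rule; the first letter is.
"luhsis" begins with l-. The stems beginning with l- (libirfu → libirfuus, luleh → lulehus) add -us.
The other patterns: stems beginning with d- or n- insert -al- after the first vowel; stems beginning with w- add zu- … -ar around the stem; stems beginning with p- or v- add -ul.
So luhsis → luhsisus.

luhsisus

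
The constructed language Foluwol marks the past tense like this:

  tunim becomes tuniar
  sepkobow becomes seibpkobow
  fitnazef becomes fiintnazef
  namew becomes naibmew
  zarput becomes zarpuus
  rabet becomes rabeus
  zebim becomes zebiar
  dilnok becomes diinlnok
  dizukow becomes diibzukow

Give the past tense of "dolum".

doluar

rabet and namew both have last vowel 'e' yet inflect differently (rabeus, naibmew), so the last vowel is not what conditions the rule; the final letter is.
"dolum" ends in -m. The stems ending in -m (tunim → tuniar, zebim → zebiar) drop the final letter and add -ar.
The other patterns: stems ending in -t drop the final letter and add -us; stems ending in -w insert -ib- after the first vowel; stems ending in -f or -k insert -in- after the first vowel.
So dolum → doluar.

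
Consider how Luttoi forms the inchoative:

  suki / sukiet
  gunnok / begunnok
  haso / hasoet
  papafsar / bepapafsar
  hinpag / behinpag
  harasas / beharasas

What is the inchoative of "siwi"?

siwiet

haso and gunnok both have last vowel 'o' yet inflect differently (hasoet, begunnok), so the last vowel is not what conditions the rule; whether the stem ends in a vowel or a consonant is.
"siwi" ends in a vowel. The stems ending in a vowel (haso → hasoet, suki → sukiet) add -et.
So siwi → siwiet.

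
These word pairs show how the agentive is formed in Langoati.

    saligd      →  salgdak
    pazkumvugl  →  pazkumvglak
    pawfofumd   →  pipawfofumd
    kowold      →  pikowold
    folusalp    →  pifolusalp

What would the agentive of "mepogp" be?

"mepogp" has second-to-last letter 'g'. The stems whose second-to-last letter is 'g' (saligd → salgdak, pazkumvugl → pazkumvglak) delete the last vowel and add -ak.
So mepogp → mepgpak.

mepgpak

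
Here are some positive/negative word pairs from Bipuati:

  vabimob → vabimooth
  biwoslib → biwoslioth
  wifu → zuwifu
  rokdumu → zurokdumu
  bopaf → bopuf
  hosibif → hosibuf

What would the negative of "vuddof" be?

biwoslib and hosibif both have last vowel 'i' yet inflect differently (biwoslioth, hosibuf), so the last vowel is not what conditions the rule; the final letter is.
"vuddof" ends in -f. The stems ending in -f (bopaf → bopuf, hosibif → hosibuf) change the last vowel to 'u'.
So vuddof → vudduf.

vudduf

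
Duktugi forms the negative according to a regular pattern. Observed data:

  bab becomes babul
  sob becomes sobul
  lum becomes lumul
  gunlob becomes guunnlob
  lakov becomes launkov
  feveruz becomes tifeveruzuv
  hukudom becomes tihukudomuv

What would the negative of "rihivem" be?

"rihivem" has 3 vowels. The stems with 3 vowels (feveruz → tifeveruzuv, hukudom → tihukudomuv) add ti- … -uv around the stem.
The other patterns: stems with 1 vowel add -ul; stems with 2 vowels insert -un- after the first vowel.
So rihivem → tirihivemuv.

tirihivemuv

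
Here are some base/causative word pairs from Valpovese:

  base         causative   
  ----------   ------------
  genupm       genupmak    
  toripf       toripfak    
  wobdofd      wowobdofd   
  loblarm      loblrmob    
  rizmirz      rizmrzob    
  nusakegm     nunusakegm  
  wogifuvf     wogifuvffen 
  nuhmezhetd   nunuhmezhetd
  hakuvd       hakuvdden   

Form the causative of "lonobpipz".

loblarm and genupm both end in -m yet inflect differently (loblrmob, genupmak), so the final letter is not what conditions the rule; the second-to-last letter is.
"lonobpipz" has second-to-last letter 'p'. The stems whose second-to-last letter is 'p' (genupm → genupmak, toripf → toripfak) add -ak.
The other patterns: stems whose second-to-last letter is 'r' delete the last vowel and add -ob; stems whose second-to-last letter is 'v' double the final consonant and add -en; stems whose second-to-last letter is 'f', 'g' or 't' repeat the first consonant+vowel as a prefix.
So lonobpipz → lonobpipzak.

lonobpipzak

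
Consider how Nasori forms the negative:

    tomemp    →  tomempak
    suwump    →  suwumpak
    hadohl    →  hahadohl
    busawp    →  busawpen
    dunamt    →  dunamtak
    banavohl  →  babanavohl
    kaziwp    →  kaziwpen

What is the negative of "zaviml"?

"zaviml" has second-to-last letter 'm'. The stems whose second-to-last letter is 'm' (tomemp → tomempak, dunamt → dunamtak, suwump → suwumpak) add -ak.
So zaviml → zavimlak.

zavimlak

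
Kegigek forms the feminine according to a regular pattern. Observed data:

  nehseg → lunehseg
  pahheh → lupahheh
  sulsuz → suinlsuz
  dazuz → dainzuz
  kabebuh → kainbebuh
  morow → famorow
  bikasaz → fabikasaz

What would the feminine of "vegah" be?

pahheh and kabebuh both end in -h yet inflect differently (lupahheh, kainbebuh), so the final letter is not what conditions the rule; the last vowel is.
"vegah" has last vowel 'a'. The one such stem in the data (bikasaz → fabikasaz) adds the prefix fa-, so the same rule applies.
The other patterns: stems whose last vowel is 'e' add the prefix lu-; stems whose last vowel is 'u' insert -in- after the first vowel.
So vegah → favegah.

favegah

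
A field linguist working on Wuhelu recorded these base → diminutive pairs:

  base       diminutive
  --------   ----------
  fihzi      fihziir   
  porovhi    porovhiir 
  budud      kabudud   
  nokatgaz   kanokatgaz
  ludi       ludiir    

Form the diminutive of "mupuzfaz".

kamupuzfaz

"mupuzfaz" ends in -z. The one such stem in the data (nokatgaz → kanokatgaz) adds the prefix ka-, so the same rule applies.
So mupuzfaz → kamupuzfaz.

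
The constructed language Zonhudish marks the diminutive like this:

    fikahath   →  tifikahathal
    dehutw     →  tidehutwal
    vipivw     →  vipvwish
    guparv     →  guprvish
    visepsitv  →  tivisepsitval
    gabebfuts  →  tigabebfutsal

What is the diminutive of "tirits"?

"tirits" has second-to-last letter 't'. The stems whose second-to-last letter is 't' (fikahath → tifikahathal, visepsitv → tivisepsitval, gabebfuts → tigabebfutsal) add ti- … -al around the stem.
The other pattern: stems whose second-to-last letter is 'r' or 'v' delete the last vowel and add -ish.
So tirits → titiritsal.

titiritsal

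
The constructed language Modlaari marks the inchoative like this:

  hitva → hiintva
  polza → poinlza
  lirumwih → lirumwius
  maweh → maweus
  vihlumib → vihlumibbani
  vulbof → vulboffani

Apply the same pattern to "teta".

lirumwih and vihlumib both have last vowel 'i' yet inflect differently (lirumwius, vihlumibbani), so the last vowel is not what conditions the rule; the final letter is.
"teta" ends in -a. The stems ending in -a (hitva → hiintva, polza → poinlza) insert -in- after the first vowel.
So teta → teinta.

teinta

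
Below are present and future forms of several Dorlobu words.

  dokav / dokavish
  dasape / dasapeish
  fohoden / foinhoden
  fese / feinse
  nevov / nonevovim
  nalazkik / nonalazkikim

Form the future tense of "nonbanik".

dasape and fese both end in -e yet inflect differently (dasapeish, feinse), so the final letter is not what conditions the rule; the first letter is.
"nonbanik" begins with n-. The stems beginning with n- (nevov → nonevovim, nalazkik → nonalazkikim) add no- … -im around the stem.
So nonbanik → nononbanikim.

nononbanikim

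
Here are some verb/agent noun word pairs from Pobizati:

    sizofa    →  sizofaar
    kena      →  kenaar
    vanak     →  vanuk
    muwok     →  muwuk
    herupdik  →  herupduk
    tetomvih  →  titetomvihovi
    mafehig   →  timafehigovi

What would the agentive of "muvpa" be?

sizofa and vanak both have last vowel 'a' yet inflect differently (sizofaar, vanuk), so the last vowel is not what conditions the rule; the final letter is.
"muvpa" ends in -a. The stems ending in -a (sizofa → sizofaar, kena → kenaar) add -ar.
The other patterns: stems ending in -k change the last vowel to 'u'; stems ending in -g or -h add ti- … -ovi around the stem.
So muvpa → muvpaar.

muvpaar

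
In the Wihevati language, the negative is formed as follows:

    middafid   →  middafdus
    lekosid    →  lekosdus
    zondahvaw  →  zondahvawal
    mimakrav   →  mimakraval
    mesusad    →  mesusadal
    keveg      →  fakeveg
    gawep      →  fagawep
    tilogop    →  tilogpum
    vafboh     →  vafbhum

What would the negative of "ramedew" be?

"ramedew" has last vowel 'e'. The stems whose last vowel is 'e' (keveg → fakeveg, gawep → fagawep) add the prefix fa-.
The other patterns: stems whose last vowel is 'i' delete the last vowel and add -us; stems whose last vowel is 'a' add -al; stems whose last vowel is 'o' delete the last vowel and add -um.
So ramedew → faramedew.

faramedew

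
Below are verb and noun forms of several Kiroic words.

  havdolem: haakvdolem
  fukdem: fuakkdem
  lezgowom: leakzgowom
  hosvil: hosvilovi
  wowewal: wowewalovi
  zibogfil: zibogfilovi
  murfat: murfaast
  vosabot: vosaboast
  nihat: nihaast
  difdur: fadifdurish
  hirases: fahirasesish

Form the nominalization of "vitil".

vitilovi

wowewal and murfat both have last vowel 'a' yet inflect differently (wowewalovi, murfaast), so the last vowel is not what conditions the rule; the final letter is.
"vitil" ends in -l. The stems ending in -l (hosvil → hosvilovi, wowewal → wowewalovi, zibogfil → zibogfilovi) add -ovi.
The other patterns: stems ending in -m insert -ak- after the first vowel; stems ending in -t drop the final letter and add -ast; stems ending in -r or -s add fa- … -ish around the stem.
So vitil → vitilovi.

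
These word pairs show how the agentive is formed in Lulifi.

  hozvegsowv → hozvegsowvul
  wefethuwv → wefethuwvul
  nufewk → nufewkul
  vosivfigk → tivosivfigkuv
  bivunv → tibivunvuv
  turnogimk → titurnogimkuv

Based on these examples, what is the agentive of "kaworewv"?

"kaworewv" has second-to-last letter 'w'. The stems whose second-to-last letter is 'w' (hozvegsowv → hozvegsowvul, wefethuwv → wefethuwvul, nufewk → nufewkul) add -ul.
The other pattern: stems whose second-to-last letter is 'g', 'm' or 'n' add ti- … -uv around the stem.
So kaworewv → kaworewvul.

kaworewvul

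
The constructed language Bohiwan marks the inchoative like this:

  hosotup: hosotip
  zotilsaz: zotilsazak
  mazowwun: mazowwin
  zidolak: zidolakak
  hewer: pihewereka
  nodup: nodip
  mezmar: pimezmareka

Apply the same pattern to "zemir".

pizemireka

"zemir" ends in -r. The stems ending in -r (mezmar → pimezmareka, hewer → pihewereka) add pi- … -eka around the stem.
So zemir → pizemireka.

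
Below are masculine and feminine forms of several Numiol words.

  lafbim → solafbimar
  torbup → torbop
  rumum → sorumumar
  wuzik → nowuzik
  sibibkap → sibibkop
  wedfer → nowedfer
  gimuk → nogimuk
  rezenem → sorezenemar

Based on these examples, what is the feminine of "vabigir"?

rumum and torbup both have last vowel 'u' yet inflect differently (sorumumar, torbop), so the last vowel is not what conditions the rule; the final letter is.
"vabigir" ends in -r. The one such stem in the data (wedfer → nowedfer) adds the prefix no-, so the same rule applies.
The other patterns: stems ending in -m add so- … -ar around the stem; stems ending in -p change the last vowel to 'o'.
So vabigir → novabigir.

novabigir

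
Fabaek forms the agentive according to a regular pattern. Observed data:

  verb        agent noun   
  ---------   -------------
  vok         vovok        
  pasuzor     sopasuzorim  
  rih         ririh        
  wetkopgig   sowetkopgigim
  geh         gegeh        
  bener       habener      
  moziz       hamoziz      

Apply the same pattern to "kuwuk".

hakuwuk

bener and pasuzor both end in -r yet inflect differently (habener, sopasuzorim), so the final letter is not what conditions the rule; the number of vowels is.
"kuwuk" has 2 vowels. The stems with 2 vowels (moziz → hamoziz, bener → habener) add the prefix ha-.
So kuwuk → hakuwuk.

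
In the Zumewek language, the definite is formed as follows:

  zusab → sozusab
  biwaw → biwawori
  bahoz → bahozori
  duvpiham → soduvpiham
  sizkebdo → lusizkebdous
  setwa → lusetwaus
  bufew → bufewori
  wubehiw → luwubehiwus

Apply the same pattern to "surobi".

lusurobius

"surobi" begins with s-. The stems beginning with s- (setwa → lusetwaus, sizkebdo → lusizkebdous) add lu- … -us around the stem.
The other patterns: stems beginning with b- add -ori; stems beginning with d- or z- add the prefix so-.
So surobi → lusurobius.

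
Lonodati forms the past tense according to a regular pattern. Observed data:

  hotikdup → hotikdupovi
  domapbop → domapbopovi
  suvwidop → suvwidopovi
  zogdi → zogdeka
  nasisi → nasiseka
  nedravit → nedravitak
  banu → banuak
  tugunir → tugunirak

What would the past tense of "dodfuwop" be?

dodfuwopovi

zogdi and nedravit both have last vowel 'i' yet inflect differently (zogdeka, nedravitak), so the last vowel is not what conditions the rule; the final letter is.
"dodfuwop" ends in -p. The stems ending in -p (hotikdup → hotikdupovi, domapbop → domapbopovi, suvwidop → suvwidopovi) add -ovi.
So dodfuwop → dodfuwopovi.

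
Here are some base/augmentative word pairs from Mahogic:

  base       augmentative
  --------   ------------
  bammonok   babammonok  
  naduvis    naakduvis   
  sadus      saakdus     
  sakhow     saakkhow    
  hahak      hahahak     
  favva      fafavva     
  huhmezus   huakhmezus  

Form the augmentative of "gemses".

geakmses

bammonok and sakhow both have last vowel 'o' yet inflect differently (babammonok, saakkhow), so the last vowel is not what conditions the rule; the final letter is.
"gemses" ends in -s. The stems ending in -s (huhmezus → huakhmezus, sadus → saakdus, naduvis → naakduvis) insert -ak- after the first vowel.
So gemses → geakmses.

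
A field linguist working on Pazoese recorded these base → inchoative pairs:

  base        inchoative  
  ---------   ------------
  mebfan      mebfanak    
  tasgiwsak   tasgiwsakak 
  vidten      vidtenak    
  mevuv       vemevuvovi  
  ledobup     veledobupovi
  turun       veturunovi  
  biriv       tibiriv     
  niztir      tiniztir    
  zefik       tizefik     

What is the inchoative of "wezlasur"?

mebfan and turun both end in -n yet inflect differently (mebfanak, veturunovi), so the final letter is not what conditions the rule; the last vowel is.
"wezlasur" has last vowel 'u'. The stems whose last vowel is 'u' (mevuv → vemevuvovi, ledobup → veledobupovi, turun → veturunovi) add ve- … -ovi around the stem.
The other patterns: stems whose last vowel is 'a' or 'e' add -ak; stems whose last vowel is 'i' add the prefix ti-.
So wezlasur → vewezlasurovi.

vewezlasurovi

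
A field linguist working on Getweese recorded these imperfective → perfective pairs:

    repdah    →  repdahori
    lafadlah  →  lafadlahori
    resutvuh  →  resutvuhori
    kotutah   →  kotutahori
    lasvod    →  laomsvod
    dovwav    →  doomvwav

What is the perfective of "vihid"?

viomhid

"vihid" ends in -d. The one such stem in the data (lasvod → laomsvod) inserts -om- after the first vowel (as does dovwav), so the same rule applies.
So vihid → viomhid.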